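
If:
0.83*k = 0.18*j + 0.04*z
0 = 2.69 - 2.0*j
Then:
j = 1.34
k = 0.0481927710843374*z + 0.291686746987952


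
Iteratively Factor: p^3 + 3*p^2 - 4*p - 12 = (p + 2)*(p^2 + p - 6) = (p + 2)*(p + 3)*(p - 2)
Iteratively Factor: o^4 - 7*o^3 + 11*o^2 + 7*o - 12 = (o + 1)*(o^3 - 8*o^2 + 19*o - 12) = (o - 1)*(o + 1)*(o^2 - 7*o + 12) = (o - 4)*(o - 1)*(o + 1)*(o - 3)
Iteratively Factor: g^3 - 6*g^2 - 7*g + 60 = (g - 5)*(g^2 - g - 12) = (g - 5)*(g + 3)*(g - 4)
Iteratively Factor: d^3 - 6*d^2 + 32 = (d + 2)*(d^2 - 8*d + 16) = (d - 4)*(d + 2)*(d - 4)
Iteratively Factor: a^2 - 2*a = (a - 2)*(a)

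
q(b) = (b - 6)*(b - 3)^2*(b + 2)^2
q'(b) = (b - 6)*(b - 3)^2*(2*b + 4) + (b - 6)*(b + 2)^2*(2*b - 6) + (b - 3)^2*(b + 2)^2 = 5*b^4 - 32*b^3 + 3*b^2 + 156*b - 36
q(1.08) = -172.06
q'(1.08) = 102.47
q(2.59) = -12.08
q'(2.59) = 57.19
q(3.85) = -53.16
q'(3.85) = -118.53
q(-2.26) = -15.45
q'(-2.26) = 126.58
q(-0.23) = -203.63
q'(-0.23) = -71.32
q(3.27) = -5.53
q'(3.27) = -41.02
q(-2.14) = -4.22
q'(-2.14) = 62.37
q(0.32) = -219.58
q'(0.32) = 13.23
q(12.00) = 95256.00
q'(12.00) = 50652.00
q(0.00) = -216.00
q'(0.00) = -36.00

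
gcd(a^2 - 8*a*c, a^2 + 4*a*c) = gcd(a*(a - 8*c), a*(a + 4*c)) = a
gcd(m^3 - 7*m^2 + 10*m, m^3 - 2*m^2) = m^2 - 2*m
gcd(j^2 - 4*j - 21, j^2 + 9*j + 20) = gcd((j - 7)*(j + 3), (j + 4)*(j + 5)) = 1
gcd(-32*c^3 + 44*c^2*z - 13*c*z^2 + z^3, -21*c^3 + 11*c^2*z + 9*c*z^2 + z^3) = -c + z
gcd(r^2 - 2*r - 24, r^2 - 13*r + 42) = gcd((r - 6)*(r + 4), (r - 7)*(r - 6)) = r - 6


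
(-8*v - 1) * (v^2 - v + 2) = -8*v^3 + 7*v^2 - 15*v - 2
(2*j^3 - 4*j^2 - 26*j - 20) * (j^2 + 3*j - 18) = 2*j^5 + 2*j^4 - 74*j^3 - 26*j^2 + 408*j + 360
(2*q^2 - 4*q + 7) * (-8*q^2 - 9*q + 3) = -16*q^4 + 14*q^3 - 14*q^2 - 75*q + 21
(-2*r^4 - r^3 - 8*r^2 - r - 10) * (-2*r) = 4*r^5 + 2*r^4 + 16*r^3 + 2*r^2 + 20*r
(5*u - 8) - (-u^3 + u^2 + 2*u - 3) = u^3 - u^2 + 3*u - 5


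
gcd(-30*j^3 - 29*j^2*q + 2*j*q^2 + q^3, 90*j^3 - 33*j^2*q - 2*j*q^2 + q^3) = -30*j^2 + j*q + q^2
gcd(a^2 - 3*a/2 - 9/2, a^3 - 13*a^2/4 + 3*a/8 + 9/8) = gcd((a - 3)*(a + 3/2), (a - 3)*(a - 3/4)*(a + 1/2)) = a - 3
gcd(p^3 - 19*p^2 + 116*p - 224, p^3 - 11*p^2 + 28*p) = p^2 - 11*p + 28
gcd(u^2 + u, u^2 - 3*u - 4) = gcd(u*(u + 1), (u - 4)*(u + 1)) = u + 1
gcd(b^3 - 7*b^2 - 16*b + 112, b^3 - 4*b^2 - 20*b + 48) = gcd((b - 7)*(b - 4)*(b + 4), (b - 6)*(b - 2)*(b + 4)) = b + 4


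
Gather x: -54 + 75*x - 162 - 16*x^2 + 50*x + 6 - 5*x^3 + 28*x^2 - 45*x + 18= -5*x^3 + 12*x^2 + 80*x - 192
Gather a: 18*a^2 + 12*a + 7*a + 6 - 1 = 18*a^2 + 19*a + 5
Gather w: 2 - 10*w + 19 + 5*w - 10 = 11 - 5*w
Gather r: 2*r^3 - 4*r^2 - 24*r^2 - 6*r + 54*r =2*r^3 - 28*r^2 + 48*r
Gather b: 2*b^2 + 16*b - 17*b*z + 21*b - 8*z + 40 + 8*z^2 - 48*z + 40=2*b^2 + b*(37 - 17*z) + 8*z^2 - 56*z + 80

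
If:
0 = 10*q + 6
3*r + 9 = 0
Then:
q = -3/5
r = -3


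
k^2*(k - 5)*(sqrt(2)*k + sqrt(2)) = sqrt(2)*k^4 - 4*sqrt(2)*k^3 - 5*sqrt(2)*k^2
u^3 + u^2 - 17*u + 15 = (u - 3)*(u - 1)*(u + 5)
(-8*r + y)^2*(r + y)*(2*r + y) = 128*r^4 + 160*r^3*y + 18*r^2*y^2 - 13*r*y^3 + y^4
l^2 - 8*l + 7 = (l - 7)*(l - 1)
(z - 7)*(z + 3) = z^2 - 4*z - 21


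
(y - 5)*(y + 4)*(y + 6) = y^3 + 5*y^2 - 26*y - 120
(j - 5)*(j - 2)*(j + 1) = j^3 - 6*j^2 + 3*j + 10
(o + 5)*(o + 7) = o^2 + 12*o + 35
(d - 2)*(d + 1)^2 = d^3 - 3*d - 2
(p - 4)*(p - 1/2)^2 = p^3 - 5*p^2 + 17*p/4 - 1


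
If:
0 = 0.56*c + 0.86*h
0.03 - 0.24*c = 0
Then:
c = 0.12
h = -0.08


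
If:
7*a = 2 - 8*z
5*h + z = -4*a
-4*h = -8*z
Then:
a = 22/45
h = -16/45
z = -8/45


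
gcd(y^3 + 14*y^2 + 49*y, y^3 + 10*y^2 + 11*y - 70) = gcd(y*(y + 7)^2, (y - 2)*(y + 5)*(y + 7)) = y + 7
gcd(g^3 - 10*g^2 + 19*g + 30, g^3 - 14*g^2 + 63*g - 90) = g^2 - 11*g + 30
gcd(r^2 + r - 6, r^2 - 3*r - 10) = 1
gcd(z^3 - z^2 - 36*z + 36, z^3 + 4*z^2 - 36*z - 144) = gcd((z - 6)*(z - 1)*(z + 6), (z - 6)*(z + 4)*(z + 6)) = z^2 - 36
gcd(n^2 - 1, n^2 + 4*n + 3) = n + 1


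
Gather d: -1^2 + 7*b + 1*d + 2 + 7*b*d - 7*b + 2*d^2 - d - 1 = 7*b*d + 2*d^2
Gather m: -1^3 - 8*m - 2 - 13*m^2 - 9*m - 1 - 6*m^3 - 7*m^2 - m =-6*m^3 - 20*m^2 - 18*m - 4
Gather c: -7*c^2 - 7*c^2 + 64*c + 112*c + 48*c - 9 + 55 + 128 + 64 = -14*c^2 + 224*c + 238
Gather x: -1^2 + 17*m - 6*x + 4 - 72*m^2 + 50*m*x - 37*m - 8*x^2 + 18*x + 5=-72*m^2 - 20*m - 8*x^2 + x*(50*m + 12) + 8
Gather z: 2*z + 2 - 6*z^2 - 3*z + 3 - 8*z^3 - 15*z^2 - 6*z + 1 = -8*z^3 - 21*z^2 - 7*z + 6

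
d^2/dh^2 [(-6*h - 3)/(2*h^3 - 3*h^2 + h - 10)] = 6*(-(2*h + 1)*(6*h^2 - 6*h + 1)^2 + (12*h^2 - 12*h + 3*(2*h - 1)*(2*h + 1) + 2)*(2*h^3 - 3*h^2 + h - 10))/(2*h^3 - 3*h^2 + h - 10)^3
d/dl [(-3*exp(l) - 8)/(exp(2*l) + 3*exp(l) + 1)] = (3*exp(2*l) + 16*exp(l) + 21)*exp(l)/(exp(4*l) + 6*exp(3*l) + 11*exp(2*l) + 6*exp(l) + 1)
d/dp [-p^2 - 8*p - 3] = -2*p - 8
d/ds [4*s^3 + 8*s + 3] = 12*s^2 + 8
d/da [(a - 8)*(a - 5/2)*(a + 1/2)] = 3*a^2 - 20*a + 59/4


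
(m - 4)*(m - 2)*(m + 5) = m^3 - m^2 - 22*m + 40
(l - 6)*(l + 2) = l^2 - 4*l - 12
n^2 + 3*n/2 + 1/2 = (n + 1/2)*(n + 1)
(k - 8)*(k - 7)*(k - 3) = k^3 - 18*k^2 + 101*k - 168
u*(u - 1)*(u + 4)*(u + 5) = u^4 + 8*u^3 + 11*u^2 - 20*u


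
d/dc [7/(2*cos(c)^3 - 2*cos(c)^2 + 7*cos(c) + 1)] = 28*(6*cos(c)^2 - 4*cos(c) + 7)*sin(c)/(17*cos(c) - 2*cos(2*c) + cos(3*c))^2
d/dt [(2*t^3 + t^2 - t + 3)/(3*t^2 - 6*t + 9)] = (2*t^4 - 8*t^3 + 17*t^2 + 3)/(3*(t^4 - 4*t^3 + 10*t^2 - 12*t + 9))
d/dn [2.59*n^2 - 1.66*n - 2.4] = 5.18*n - 1.66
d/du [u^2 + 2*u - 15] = 2*u + 2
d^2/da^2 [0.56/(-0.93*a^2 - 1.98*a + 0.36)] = (0.968688*a^2 + 2.062368*a - 0.56*(1.86*a + 1.98)*(3.72*a + 3.96) - 0.374976)/(0.93*a^2 + 1.98*a - 0.36)^3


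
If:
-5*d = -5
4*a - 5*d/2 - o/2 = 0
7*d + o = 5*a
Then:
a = -2/3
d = 1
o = -31/3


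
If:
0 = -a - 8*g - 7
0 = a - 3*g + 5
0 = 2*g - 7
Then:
No Solution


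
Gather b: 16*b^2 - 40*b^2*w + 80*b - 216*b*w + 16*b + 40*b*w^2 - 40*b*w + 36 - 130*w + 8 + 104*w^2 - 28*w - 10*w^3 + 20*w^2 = b^2*(16 - 40*w) + b*(40*w^2 - 256*w + 96) - 10*w^3 + 124*w^2 - 158*w + 44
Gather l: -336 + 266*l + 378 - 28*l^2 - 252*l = -28*l^2 + 14*l + 42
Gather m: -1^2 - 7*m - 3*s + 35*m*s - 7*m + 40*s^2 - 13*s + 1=m*(35*s - 14) + 40*s^2 - 16*s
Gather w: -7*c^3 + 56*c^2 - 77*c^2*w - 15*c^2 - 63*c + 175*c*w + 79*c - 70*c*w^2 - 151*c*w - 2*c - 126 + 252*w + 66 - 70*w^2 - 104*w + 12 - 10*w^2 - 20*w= -7*c^3 + 41*c^2 + 14*c + w^2*(-70*c - 80) + w*(-77*c^2 + 24*c + 128) - 48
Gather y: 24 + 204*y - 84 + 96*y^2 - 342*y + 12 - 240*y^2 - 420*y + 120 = -144*y^2 - 558*y + 72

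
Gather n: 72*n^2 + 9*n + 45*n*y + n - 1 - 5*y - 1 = 72*n^2 + n*(45*y + 10) - 5*y - 2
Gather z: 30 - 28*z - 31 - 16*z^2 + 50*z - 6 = -16*z^2 + 22*z - 7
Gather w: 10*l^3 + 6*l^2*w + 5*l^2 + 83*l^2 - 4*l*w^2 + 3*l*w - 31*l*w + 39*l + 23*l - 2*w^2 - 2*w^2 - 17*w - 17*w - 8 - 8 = 10*l^3 + 88*l^2 + 62*l + w^2*(-4*l - 4) + w*(6*l^2 - 28*l - 34) - 16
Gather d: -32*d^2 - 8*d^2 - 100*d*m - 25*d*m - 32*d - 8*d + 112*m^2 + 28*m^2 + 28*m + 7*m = -40*d^2 + d*(-125*m - 40) + 140*m^2 + 35*m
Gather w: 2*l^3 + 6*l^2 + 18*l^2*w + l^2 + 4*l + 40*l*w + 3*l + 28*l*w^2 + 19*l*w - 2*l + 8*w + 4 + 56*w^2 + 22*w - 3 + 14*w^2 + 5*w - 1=2*l^3 + 7*l^2 + 5*l + w^2*(28*l + 70) + w*(18*l^2 + 59*l + 35)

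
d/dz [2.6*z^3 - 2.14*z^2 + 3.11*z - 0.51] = 7.8*z^2 - 4.28*z + 3.11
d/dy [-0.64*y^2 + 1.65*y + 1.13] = 1.65 - 1.28*y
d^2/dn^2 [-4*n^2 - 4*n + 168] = -8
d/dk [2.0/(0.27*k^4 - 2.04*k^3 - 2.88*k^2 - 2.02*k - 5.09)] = (-2.16*k^3 + 12.24*k^2 + 11.52*k + 4.04)/(-0.27*k^4 + 2.04*k^3 + 2.88*k^2 + 2.02*k + 5.09)^2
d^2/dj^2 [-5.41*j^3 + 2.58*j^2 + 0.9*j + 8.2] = 5.16 - 32.46*j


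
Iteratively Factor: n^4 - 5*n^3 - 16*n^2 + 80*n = (n)*(n^3 - 5*n^2 - 16*n + 80) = n*(n + 4)*(n^2 - 9*n + 20) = n*(n - 5)*(n + 4)*(n - 4)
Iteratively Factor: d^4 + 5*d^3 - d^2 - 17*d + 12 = (d + 3)*(d^3 + 2*d^2 - 7*d + 4) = (d + 3)*(d + 4)*(d^2 - 2*d + 1) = (d - 1)*(d + 3)*(d + 4)*(d - 1)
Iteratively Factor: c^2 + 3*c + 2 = (c + 1)*(c + 2)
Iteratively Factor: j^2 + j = (j + 1)*(j)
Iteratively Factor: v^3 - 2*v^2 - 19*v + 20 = (v - 5)*(v^2 + 3*v - 4) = (v - 5)*(v + 4)*(v - 1)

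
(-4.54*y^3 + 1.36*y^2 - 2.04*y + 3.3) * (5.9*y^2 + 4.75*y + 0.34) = -26.786*y^5 - 13.541*y^4 - 7.1196*y^3 + 10.2424*y^2 + 14.9814*y + 1.122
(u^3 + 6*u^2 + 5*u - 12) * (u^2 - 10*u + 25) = u^5 - 4*u^4 - 30*u^3 + 88*u^2 + 245*u - 300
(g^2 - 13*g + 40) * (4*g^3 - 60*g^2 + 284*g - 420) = 4*g^5 - 112*g^4 + 1224*g^3 - 6512*g^2 + 16820*g - 16800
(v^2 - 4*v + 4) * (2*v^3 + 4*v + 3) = 2*v^5 - 8*v^4 + 12*v^3 - 13*v^2 + 4*v + 12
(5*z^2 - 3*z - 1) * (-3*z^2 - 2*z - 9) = -15*z^4 - z^3 - 36*z^2 + 29*z + 9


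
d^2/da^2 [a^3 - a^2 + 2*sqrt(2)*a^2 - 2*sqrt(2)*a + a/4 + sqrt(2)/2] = 6*a - 2 + 4*sqrt(2)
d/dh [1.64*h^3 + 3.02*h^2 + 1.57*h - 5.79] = 4.92*h^2 + 6.04*h + 1.57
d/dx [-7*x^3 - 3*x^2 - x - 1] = -21*x^2 - 6*x - 1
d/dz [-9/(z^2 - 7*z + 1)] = 9*(2*z - 7)/(z^2 - 7*z + 1)^2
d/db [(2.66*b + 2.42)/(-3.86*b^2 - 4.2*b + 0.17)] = (10.2676*b^2 + 18.6824*b + 10.6162)/(14.8996*b^4 + 32.424*b^3 + 16.3276*b^2 - 1.428*b + 0.0289)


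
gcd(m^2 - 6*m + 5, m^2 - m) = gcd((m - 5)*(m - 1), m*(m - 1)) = m - 1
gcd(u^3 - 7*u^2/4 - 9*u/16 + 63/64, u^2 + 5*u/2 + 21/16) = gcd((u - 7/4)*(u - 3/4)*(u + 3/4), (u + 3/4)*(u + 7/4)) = u + 3/4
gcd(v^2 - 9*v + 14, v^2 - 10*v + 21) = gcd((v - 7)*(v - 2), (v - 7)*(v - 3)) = v - 7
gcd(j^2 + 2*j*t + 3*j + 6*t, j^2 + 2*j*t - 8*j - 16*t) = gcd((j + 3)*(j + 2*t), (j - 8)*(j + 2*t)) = j + 2*t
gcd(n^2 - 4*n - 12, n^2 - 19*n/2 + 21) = n - 6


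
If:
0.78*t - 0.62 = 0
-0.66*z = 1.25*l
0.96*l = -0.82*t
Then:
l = -0.68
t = 0.79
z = 1.29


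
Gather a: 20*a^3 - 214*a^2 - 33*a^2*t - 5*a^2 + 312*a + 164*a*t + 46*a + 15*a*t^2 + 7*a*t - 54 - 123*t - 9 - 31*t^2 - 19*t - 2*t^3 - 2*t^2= 20*a^3 + a^2*(-33*t - 219) + a*(15*t^2 + 171*t + 358) - 2*t^3 - 33*t^2 - 142*t - 63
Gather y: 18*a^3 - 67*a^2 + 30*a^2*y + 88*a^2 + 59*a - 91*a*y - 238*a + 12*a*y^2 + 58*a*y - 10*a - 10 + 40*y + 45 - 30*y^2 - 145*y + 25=18*a^3 + 21*a^2 - 189*a + y^2*(12*a - 30) + y*(30*a^2 - 33*a - 105) + 60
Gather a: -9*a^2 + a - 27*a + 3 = -9*a^2 - 26*a + 3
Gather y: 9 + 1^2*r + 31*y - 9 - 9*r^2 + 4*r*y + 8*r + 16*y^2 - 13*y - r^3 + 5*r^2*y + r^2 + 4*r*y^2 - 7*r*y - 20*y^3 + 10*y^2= -r^3 - 8*r^2 + 9*r - 20*y^3 + y^2*(4*r + 26) + y*(5*r^2 - 3*r + 18)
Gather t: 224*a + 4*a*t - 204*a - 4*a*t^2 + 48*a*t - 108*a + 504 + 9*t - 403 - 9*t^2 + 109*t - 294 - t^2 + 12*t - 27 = -88*a + t^2*(-4*a - 10) + t*(52*a + 130) - 220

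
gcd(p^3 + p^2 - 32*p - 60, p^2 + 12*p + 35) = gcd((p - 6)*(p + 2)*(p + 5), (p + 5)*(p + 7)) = p + 5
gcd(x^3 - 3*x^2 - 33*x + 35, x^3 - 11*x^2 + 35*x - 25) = x - 1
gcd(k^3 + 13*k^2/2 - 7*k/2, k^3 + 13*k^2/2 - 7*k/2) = k^3 + 13*k^2/2 - 7*k/2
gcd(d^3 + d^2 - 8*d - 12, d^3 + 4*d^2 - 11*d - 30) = d^2 - d - 6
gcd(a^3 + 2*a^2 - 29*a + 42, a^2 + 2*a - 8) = a - 2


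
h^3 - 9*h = h*(h - 3)*(h + 3)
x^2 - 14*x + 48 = (x - 8)*(x - 6)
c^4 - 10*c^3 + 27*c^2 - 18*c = c*(c - 6)*(c - 3)*(c - 1)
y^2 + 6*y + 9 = (y + 3)^2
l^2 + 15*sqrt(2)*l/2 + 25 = (l + 5*sqrt(2)/2)*(l + 5*sqrt(2))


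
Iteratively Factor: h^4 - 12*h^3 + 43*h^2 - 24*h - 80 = (h + 1)*(h^3 - 13*h^2 + 56*h - 80) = (h - 4)*(h + 1)*(h^2 - 9*h + 20) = (h - 5)*(h - 4)*(h + 1)*(h - 4)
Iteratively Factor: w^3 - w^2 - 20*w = (w - 5)*(w^2 + 4*w) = (w - 5)*(w + 4)*(w)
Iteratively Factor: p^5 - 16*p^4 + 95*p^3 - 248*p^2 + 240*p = (p - 4)*(p^4 - 12*p^3 + 47*p^2 - 60*p) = (p - 5)*(p - 4)*(p^3 - 7*p^2 + 12*p) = (p - 5)*(p - 4)^2*(p^2 - 3*p) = (p - 5)*(p - 4)^2*(p - 3)*(p)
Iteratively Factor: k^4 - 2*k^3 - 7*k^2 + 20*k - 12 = (k - 2)*(k^3 - 7*k + 6) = (k - 2)^2*(k^2 + 2*k - 3) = (k - 2)^2*(k - 1)*(k + 3)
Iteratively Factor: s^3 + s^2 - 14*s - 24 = (s - 4)*(s^2 + 5*s + 6) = (s - 4)*(s + 3)*(s + 2)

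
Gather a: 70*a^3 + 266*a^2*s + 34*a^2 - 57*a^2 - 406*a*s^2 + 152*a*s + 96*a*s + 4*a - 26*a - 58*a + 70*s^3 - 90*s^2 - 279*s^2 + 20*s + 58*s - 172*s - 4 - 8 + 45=70*a^3 + a^2*(266*s - 23) + a*(-406*s^2 + 248*s - 80) + 70*s^3 - 369*s^2 - 94*s + 33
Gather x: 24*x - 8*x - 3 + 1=16*x - 2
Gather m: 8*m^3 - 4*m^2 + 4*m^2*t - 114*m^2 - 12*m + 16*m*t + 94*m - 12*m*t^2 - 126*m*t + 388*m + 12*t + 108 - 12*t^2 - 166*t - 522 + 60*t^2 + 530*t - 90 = 8*m^3 + m^2*(4*t - 118) + m*(-12*t^2 - 110*t + 470) + 48*t^2 + 376*t - 504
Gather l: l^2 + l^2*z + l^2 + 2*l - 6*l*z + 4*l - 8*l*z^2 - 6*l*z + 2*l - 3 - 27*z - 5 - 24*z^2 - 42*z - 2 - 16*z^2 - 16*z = l^2*(z + 2) + l*(-8*z^2 - 12*z + 8) - 40*z^2 - 85*z - 10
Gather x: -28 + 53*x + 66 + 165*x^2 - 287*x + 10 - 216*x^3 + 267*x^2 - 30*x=-216*x^3 + 432*x^2 - 264*x + 48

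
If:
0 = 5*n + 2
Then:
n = -2/5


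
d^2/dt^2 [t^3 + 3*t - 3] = 6*t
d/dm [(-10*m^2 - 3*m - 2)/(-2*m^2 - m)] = 2*(2*m^2 - 4*m - 1)/(m^2*(4*m^2 + 4*m + 1))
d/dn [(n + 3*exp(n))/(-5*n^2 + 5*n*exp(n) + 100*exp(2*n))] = (-(n + 3*exp(n))*(n*exp(n) - 2*n + 40*exp(2*n) + exp(n)) + (3*exp(n) + 1)*(-n^2 + n*exp(n) + 20*exp(2*n)))/(5*(-n^2 + n*exp(n) + 20*exp(2*n))^2)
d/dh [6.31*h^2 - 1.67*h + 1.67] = 12.62*h - 1.67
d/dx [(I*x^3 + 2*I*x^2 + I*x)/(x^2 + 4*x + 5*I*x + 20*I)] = (I*x^4 + x^3*(-10 + 8*I) + x^2*(-70 + 7*I) - 80*x - 20)/(x^4 + x^3*(8 + 10*I) + x^2*(-9 + 80*I) + x*(-200 + 160*I) - 400)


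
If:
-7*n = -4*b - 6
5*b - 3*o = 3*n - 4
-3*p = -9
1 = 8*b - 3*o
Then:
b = 17/33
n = 38/33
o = 103/99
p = 3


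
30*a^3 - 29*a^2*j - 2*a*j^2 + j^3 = (-6*a + j)*(-a + j)*(5*a + j)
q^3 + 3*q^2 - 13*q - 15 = (q - 3)*(q + 1)*(q + 5)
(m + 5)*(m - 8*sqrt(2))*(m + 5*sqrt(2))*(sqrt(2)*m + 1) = sqrt(2)*m^4 - 5*m^3 + 5*sqrt(2)*m^3 - 83*sqrt(2)*m^2 - 25*m^2 - 415*sqrt(2)*m - 80*m - 400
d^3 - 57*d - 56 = (d - 8)*(d + 1)*(d + 7)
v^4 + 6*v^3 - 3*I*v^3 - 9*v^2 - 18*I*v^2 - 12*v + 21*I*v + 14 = (v + 7)*(v - 2*I)*(-I*v + I)*(I*v + 1)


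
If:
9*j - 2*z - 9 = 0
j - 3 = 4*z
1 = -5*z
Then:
No Solution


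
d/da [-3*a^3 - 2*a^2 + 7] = a*(-9*a - 4)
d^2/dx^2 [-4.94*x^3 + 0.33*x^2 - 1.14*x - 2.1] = 0.66 - 29.64*x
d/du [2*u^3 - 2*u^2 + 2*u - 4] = 6*u^2 - 4*u + 2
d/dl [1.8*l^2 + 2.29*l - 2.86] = 3.6*l + 2.29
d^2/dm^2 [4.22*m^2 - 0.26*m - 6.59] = 8.44000000000000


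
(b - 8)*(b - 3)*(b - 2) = b^3 - 13*b^2 + 46*b - 48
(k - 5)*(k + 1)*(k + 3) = k^3 - k^2 - 17*k - 15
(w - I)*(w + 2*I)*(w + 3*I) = w^3 + 4*I*w^2 - w + 6*I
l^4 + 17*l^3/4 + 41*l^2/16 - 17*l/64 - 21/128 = (l - 1/4)*(l + 1/4)*(l + 3/4)*(l + 7/2)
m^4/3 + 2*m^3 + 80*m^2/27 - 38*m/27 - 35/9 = (m/3 + 1)*(m - 1)*(m + 5/3)*(m + 7/3)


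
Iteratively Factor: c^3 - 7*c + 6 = (c - 1)*(c^2 + c - 6) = (c - 2)*(c - 1)*(c + 3)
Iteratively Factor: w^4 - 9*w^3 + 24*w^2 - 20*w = (w - 2)*(w^3 - 7*w^2 + 10*w) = (w - 5)*(w - 2)*(w^2 - 2*w) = w*(w - 5)*(w - 2)*(w - 2)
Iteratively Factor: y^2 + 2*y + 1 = (y + 1)*(y + 1)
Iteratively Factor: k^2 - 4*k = (k)*(k - 4)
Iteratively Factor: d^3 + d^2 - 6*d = (d - 2)*(d^2 + 3*d) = d*(d - 2)*(d + 3)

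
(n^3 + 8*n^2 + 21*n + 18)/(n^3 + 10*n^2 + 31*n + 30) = (n + 3)/(n + 5)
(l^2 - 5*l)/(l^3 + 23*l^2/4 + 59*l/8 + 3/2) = 8*l*(l - 5)/(8*l^3 + 46*l^2 + 59*l + 12)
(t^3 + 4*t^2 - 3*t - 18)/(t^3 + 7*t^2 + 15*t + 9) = (t - 2)/(t + 1)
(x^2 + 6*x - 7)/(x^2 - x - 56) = (x - 1)/(x - 8)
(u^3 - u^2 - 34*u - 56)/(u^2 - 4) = (u^2 - 3*u - 28)/(u - 2)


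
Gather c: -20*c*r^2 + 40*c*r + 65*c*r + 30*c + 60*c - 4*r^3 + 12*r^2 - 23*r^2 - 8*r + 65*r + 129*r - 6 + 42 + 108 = c*(-20*r^2 + 105*r + 90) - 4*r^3 - 11*r^2 + 186*r + 144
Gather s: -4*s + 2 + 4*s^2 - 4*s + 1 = 4*s^2 - 8*s + 3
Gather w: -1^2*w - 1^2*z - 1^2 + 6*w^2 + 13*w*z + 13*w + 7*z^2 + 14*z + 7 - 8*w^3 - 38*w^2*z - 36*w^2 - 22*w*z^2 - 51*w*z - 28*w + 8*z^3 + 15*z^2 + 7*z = -8*w^3 + w^2*(-38*z - 30) + w*(-22*z^2 - 38*z - 16) + 8*z^3 + 22*z^2 + 20*z + 6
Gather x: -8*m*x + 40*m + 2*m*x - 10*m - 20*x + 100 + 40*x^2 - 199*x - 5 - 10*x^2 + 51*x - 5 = 30*m + 30*x^2 + x*(-6*m - 168) + 90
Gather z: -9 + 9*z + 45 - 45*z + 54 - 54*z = 90 - 90*z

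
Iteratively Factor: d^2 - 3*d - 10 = (d - 5)*(d + 2)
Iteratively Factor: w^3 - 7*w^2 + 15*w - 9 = (w - 3)*(w^2 - 4*w + 3) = (w - 3)^2*(w - 1)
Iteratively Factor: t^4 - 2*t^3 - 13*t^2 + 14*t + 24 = (t - 2)*(t^3 - 13*t - 12) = (t - 2)*(t + 1)*(t^2 - t - 12) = (t - 2)*(t + 1)*(t + 3)*(t - 4)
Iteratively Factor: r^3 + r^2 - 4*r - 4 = (r - 2)*(r^2 + 3*r + 2) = (r - 2)*(r + 1)*(r + 2)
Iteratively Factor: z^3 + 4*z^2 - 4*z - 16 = (z - 2)*(z^2 + 6*z + 8) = (z - 2)*(z + 2)*(z + 4)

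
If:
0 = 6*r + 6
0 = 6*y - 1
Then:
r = -1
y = 1/6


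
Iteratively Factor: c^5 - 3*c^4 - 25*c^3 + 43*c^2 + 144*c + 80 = (c - 4)*(c^4 + c^3 - 21*c^2 - 41*c - 20) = (c - 4)*(c + 4)*(c^3 - 3*c^2 - 9*c - 5) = (c - 4)*(c + 1)*(c + 4)*(c^2 - 4*c - 5) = (c - 4)*(c + 1)^2*(c + 4)*(c - 5)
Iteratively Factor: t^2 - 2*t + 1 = (t - 1)*(t - 1)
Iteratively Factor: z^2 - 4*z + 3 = (z - 1)*(z - 3)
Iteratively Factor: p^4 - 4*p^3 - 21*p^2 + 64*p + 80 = (p - 4)*(p^3 - 21*p - 20) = (p - 4)*(p + 4)*(p^2 - 4*p - 5) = (p - 5)*(p - 4)*(p + 4)*(p + 1)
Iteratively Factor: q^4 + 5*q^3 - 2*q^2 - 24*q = (q + 3)*(q^3 + 2*q^2 - 8*q) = q*(q + 3)*(q^2 + 2*q - 8) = q*(q + 3)*(q + 4)*(q - 2)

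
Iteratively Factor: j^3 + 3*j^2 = (j)*(j^2 + 3*j) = j^2*(j + 3)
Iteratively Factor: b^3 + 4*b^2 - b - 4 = (b - 1)*(b^2 + 5*b + 4) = (b - 1)*(b + 1)*(b + 4)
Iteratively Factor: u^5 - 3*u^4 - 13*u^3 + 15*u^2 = (u - 1)*(u^4 - 2*u^3 - 15*u^2) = (u - 1)*(u + 3)*(u^3 - 5*u^2) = (u - 5)*(u - 1)*(u + 3)*(u^2) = u*(u - 5)*(u - 1)*(u + 3)*(u)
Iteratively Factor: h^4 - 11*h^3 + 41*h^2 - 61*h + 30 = (h - 2)*(h^3 - 9*h^2 + 23*h - 15) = (h - 2)*(h - 1)*(h^2 - 8*h + 15) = (h - 3)*(h - 2)*(h - 1)*(h - 5)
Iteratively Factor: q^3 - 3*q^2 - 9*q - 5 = (q + 1)*(q^2 - 4*q - 5) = (q - 5)*(q + 1)*(q + 1)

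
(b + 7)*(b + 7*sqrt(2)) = b^2 + 7*b + 7*sqrt(2)*b + 49*sqrt(2)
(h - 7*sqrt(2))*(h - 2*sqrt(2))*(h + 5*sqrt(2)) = h^3 - 4*sqrt(2)*h^2 - 62*h + 140*sqrt(2)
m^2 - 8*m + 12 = (m - 6)*(m - 2)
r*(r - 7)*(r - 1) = r^3 - 8*r^2 + 7*r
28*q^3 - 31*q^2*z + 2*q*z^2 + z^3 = (-4*q + z)*(-q + z)*(7*q + z)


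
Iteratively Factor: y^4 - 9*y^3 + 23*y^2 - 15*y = (y - 5)*(y^3 - 4*y^2 + 3*y) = y*(y - 5)*(y^2 - 4*y + 3) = y*(y - 5)*(y - 3)*(y - 1)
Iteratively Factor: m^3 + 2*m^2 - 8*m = (m)*(m^2 + 2*m - 8) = m*(m + 4)*(m - 2)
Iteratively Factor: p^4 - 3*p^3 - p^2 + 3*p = (p + 1)*(p^3 - 4*p^2 + 3*p) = p*(p + 1)*(p^2 - 4*p + 3) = p*(p - 1)*(p + 1)*(p - 3)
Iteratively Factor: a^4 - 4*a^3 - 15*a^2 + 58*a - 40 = (a - 2)*(a^3 - 2*a^2 - 19*a + 20) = (a - 5)*(a - 2)*(a^2 + 3*a - 4) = (a - 5)*(a - 2)*(a - 1)*(a + 4)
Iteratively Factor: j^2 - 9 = (j - 3)*(j + 3)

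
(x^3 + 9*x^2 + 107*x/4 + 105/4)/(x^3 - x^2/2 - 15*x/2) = (2*x^2 + 13*x + 21)/(2*x*(x - 3))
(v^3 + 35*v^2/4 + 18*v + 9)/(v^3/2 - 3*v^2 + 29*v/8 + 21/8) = 2*(4*v^3 + 35*v^2 + 72*v + 36)/(4*v^3 - 24*v^2 + 29*v + 21)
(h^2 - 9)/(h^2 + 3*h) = (h - 3)/h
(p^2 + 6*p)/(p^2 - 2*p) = (p + 6)/(p - 2)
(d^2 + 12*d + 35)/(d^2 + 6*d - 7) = (d + 5)/(d - 1)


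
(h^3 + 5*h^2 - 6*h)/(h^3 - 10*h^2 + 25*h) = (h^2 + 5*h - 6)/(h^2 - 10*h + 25)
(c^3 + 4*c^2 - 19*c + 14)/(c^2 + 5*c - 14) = c - 1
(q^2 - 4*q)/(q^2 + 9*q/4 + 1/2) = 4*q*(q - 4)/(4*q^2 + 9*q + 2)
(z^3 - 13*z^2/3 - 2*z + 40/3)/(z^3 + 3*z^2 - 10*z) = (3*z^2 - 7*z - 20)/(3*z*(z + 5))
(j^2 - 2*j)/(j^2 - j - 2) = j/(j + 1)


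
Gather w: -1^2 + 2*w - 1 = 2*w - 2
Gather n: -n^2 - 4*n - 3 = -n^2 - 4*n - 3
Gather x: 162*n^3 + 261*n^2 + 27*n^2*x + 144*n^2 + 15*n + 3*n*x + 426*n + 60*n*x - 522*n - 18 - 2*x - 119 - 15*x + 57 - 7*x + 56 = 162*n^3 + 405*n^2 - 81*n + x*(27*n^2 + 63*n - 24) - 24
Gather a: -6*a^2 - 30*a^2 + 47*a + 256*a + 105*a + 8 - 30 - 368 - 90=-36*a^2 + 408*a - 480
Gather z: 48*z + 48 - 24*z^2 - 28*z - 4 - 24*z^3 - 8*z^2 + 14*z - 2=-24*z^3 - 32*z^2 + 34*z + 42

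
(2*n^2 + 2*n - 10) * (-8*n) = -16*n^3 - 16*n^2 + 80*n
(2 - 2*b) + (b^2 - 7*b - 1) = b^2 - 9*b + 1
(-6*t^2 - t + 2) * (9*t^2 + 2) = -54*t^4 - 9*t^3 + 6*t^2 - 2*t + 4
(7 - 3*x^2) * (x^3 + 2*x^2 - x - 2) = -3*x^5 - 6*x^4 + 10*x^3 + 20*x^2 - 7*x - 14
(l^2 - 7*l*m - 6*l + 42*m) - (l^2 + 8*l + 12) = -7*l*m - 14*l + 42*m - 12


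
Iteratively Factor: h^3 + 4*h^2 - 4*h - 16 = (h + 4)*(h^2 - 4) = (h - 2)*(h + 4)*(h + 2)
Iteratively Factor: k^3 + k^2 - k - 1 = (k - 1)*(k^2 + 2*k + 1) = (k - 1)*(k + 1)*(k + 1)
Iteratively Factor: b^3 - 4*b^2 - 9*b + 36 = (b - 4)*(b^2 - 9) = (b - 4)*(b - 3)*(b + 3)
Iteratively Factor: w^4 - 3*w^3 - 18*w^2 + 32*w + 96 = (w + 2)*(w^3 - 5*w^2 - 8*w + 48) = (w - 4)*(w + 2)*(w^2 - w - 12) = (w - 4)^2*(w + 2)*(w + 3)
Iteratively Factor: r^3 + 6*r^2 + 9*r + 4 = (r + 4)*(r^2 + 2*r + 1) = (r + 1)*(r + 4)*(r + 1)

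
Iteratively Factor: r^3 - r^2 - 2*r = (r - 2)*(r^2 + r) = r*(r - 2)*(r + 1)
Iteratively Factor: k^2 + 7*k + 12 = (k + 4)*(k + 3)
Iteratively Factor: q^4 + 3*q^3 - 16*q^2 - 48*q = (q)*(q^3 + 3*q^2 - 16*q - 48) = q*(q + 3)*(q^2 - 16) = q*(q + 3)*(q + 4)*(q - 4)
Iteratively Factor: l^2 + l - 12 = (l + 4)*(l - 3)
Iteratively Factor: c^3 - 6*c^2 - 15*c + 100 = (c - 5)*(c^2 - c - 20) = (c - 5)^2*(c + 4)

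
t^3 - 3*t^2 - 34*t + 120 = (t - 5)*(t - 4)*(t + 6)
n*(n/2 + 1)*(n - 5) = n^3/2 - 3*n^2/2 - 5*n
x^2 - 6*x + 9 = (x - 3)^2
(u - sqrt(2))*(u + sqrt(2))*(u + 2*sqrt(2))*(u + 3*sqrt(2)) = u^4 + 5*sqrt(2)*u^3 + 10*u^2 - 10*sqrt(2)*u - 24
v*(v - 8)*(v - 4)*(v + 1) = v^4 - 11*v^3 + 20*v^2 + 32*v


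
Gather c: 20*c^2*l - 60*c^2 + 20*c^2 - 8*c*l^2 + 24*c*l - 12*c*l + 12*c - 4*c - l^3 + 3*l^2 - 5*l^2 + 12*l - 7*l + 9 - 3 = c^2*(20*l - 40) + c*(-8*l^2 + 12*l + 8) - l^3 - 2*l^2 + 5*l + 6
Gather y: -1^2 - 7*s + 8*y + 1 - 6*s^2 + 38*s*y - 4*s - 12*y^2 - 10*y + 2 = -6*s^2 - 11*s - 12*y^2 + y*(38*s - 2) + 2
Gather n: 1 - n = 1 - n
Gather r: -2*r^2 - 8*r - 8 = -2*r^2 - 8*r - 8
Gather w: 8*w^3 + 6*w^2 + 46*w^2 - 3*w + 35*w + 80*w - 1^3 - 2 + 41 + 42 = 8*w^3 + 52*w^2 + 112*w + 80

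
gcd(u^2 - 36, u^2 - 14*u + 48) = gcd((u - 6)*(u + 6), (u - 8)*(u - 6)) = u - 6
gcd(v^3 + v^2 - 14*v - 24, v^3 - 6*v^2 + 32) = v^2 - 2*v - 8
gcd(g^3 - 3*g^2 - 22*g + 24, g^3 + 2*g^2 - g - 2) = g - 1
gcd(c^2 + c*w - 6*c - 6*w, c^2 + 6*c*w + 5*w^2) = c + w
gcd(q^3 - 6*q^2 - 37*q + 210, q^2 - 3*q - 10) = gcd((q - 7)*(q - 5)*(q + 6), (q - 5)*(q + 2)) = q - 5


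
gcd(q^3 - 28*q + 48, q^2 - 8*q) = 1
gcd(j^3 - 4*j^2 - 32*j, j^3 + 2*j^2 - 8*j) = j^2 + 4*j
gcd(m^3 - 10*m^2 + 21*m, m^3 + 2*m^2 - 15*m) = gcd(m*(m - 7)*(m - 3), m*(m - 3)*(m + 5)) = m^2 - 3*m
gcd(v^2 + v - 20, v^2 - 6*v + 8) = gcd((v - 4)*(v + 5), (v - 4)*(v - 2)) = v - 4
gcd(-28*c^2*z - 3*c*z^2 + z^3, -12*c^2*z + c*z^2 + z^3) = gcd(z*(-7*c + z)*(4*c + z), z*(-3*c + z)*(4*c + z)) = 4*c*z + z^2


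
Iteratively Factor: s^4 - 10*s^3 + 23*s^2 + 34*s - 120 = (s + 2)*(s^3 - 12*s^2 + 47*s - 60) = (s - 3)*(s + 2)*(s^2 - 9*s + 20) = (s - 4)*(s - 3)*(s + 2)*(s - 5)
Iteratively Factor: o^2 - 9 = (o - 3)*(o + 3)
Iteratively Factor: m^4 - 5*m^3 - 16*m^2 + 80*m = (m - 5)*(m^3 - 16*m) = (m - 5)*(m + 4)*(m^2 - 4*m) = (m - 5)*(m - 4)*(m + 4)*(m)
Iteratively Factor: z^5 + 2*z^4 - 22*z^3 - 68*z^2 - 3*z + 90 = (z + 2)*(z^4 - 22*z^2 - 24*z + 45) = (z + 2)*(z + 3)*(z^3 - 3*z^2 - 13*z + 15) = (z + 2)*(z + 3)^2*(z^2 - 6*z + 5) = (z - 5)*(z + 2)*(z + 3)^2*(z - 1)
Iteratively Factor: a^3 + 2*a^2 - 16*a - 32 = (a + 2)*(a^2 - 16) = (a + 2)*(a + 4)*(a - 4)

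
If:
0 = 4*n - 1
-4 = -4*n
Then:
No Solution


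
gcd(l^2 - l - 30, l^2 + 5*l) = l + 5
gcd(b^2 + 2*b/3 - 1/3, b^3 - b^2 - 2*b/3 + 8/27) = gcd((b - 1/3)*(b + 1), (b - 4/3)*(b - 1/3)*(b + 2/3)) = b - 1/3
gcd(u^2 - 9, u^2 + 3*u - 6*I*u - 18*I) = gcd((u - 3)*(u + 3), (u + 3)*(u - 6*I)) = u + 3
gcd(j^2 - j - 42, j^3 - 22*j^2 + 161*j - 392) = j - 7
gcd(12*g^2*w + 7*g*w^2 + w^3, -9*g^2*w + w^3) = 3*g*w + w^2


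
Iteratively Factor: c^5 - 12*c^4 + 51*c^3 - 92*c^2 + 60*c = (c - 5)*(c^4 - 7*c^3 + 16*c^2 - 12*c) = (c - 5)*(c - 2)*(c^3 - 5*c^2 + 6*c) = (c - 5)*(c - 3)*(c - 2)*(c^2 - 2*c) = (c - 5)*(c - 3)*(c - 2)^2*(c)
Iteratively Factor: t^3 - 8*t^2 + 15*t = (t)*(t^2 - 8*t + 15) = t*(t - 5)*(t - 3)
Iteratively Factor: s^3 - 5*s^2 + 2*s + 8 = (s - 4)*(s^2 - s - 2) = (s - 4)*(s - 2)*(s + 1)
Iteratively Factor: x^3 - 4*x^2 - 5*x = (x + 1)*(x^2 - 5*x) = (x - 5)*(x + 1)*(x)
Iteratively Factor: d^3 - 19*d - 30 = (d + 3)*(d^2 - 3*d - 10) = (d + 2)*(d + 3)*(d - 5)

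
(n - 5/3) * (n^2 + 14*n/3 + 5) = n^3 + 3*n^2 - 25*n/9 - 25/3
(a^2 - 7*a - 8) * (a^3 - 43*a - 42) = a^5 - 7*a^4 - 51*a^3 + 259*a^2 + 638*a + 336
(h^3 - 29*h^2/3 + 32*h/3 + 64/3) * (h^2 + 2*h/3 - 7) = h^5 - 9*h^4 - 25*h^3/9 + 865*h^2/9 - 544*h/9 - 448/3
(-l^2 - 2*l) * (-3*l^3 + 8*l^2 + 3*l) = 3*l^5 - 2*l^4 - 19*l^3 - 6*l^2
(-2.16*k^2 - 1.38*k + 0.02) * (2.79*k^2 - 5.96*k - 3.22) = -6.0264*k^4 + 9.0234*k^3 + 15.2358*k^2 + 4.3244*k - 0.0644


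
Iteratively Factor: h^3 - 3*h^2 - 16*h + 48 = (h - 4)*(h^2 + h - 12) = (h - 4)*(h + 4)*(h - 3)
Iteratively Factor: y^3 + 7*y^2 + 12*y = (y)*(y^2 + 7*y + 12) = y*(y + 4)*(y + 3)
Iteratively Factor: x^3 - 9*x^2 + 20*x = (x - 5)*(x^2 - 4*x) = x*(x - 5)*(x - 4)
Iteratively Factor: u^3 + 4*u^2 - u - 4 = (u + 1)*(u^2 + 3*u - 4) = (u + 1)*(u + 4)*(u - 1)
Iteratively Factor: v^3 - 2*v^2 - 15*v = (v + 3)*(v^2 - 5*v) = (v - 5)*(v + 3)*(v)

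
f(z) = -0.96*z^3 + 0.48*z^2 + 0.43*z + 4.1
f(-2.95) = 31.65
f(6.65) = -254.13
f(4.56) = -74.98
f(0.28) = 4.24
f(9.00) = -652.99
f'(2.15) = -10.82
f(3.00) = -16.21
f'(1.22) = -2.69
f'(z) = -2.88*z^2 + 0.96*z + 0.43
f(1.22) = 3.60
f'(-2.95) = -27.47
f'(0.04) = 0.46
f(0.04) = 4.12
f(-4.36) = 90.92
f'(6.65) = -120.55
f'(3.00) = -22.61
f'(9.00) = -224.21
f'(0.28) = 0.47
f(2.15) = -2.30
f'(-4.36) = -58.50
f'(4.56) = -55.08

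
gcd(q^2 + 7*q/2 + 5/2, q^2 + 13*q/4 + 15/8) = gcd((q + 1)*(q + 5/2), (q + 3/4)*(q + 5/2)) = q + 5/2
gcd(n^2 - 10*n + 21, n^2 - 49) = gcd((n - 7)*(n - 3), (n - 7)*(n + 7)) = n - 7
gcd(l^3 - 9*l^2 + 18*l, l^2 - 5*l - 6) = l - 6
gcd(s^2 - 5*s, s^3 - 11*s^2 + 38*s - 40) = s - 5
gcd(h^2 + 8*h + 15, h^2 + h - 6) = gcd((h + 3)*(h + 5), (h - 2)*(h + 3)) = h + 3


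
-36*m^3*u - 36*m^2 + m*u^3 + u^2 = (-6*m + u)*(6*m + u)*(m*u + 1)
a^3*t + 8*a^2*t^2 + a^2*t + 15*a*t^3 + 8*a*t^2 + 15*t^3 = (a + 3*t)*(a + 5*t)*(a*t + t)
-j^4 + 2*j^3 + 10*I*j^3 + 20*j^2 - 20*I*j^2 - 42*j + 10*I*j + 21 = (j - 7*I)*(j - 3*I)*(I*j - I)^2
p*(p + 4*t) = p^2 + 4*p*t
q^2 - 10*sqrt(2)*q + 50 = (q - 5*sqrt(2))^2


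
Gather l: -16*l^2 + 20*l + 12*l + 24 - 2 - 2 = -16*l^2 + 32*l + 20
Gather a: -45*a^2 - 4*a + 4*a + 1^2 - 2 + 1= -45*a^2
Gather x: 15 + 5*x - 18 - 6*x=-x - 3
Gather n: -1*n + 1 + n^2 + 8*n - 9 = n^2 + 7*n - 8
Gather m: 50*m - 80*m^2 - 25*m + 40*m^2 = -40*m^2 + 25*m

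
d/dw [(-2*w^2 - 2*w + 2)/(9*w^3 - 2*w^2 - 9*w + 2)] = 2*(9*w^4 + 18*w^3 - 20*w^2 + 7)/(81*w^6 - 36*w^5 - 158*w^4 + 72*w^3 + 73*w^2 - 36*w + 4)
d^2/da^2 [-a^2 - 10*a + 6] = -2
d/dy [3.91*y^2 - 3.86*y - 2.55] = 7.82*y - 3.86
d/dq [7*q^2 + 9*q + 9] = 14*q + 9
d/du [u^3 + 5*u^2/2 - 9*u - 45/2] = 3*u^2 + 5*u - 9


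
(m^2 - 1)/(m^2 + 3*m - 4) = (m + 1)/(m + 4)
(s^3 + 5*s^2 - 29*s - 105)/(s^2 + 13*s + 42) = (s^2 - 2*s - 15)/(s + 6)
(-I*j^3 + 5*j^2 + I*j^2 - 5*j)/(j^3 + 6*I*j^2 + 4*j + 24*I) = j*(-I*j^2 + j*(5 + I) - 5)/(j^3 + 6*I*j^2 + 4*j + 24*I)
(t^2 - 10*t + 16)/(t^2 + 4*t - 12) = (t - 8)/(t + 6)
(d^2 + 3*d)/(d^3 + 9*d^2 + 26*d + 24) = d/(d^2 + 6*d + 8)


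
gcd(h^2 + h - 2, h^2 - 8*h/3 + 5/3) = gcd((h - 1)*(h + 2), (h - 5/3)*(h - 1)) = h - 1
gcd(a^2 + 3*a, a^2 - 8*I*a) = a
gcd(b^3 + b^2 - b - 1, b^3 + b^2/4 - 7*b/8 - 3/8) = b - 1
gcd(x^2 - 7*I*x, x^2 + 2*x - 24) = 1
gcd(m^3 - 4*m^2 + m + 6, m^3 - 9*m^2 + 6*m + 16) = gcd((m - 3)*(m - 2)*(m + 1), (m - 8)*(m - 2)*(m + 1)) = m^2 - m - 2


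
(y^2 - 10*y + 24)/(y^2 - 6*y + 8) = (y - 6)/(y - 2)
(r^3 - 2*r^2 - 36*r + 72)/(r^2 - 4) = (r^2 - 36)/(r + 2)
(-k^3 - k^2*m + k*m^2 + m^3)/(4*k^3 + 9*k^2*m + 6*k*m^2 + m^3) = (-k + m)/(4*k + m)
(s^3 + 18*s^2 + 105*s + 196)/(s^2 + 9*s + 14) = (s^2 + 11*s + 28)/(s + 2)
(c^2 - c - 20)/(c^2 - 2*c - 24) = (c - 5)/(c - 6)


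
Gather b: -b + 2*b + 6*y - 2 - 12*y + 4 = b - 6*y + 2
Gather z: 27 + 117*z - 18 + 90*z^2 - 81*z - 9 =90*z^2 + 36*z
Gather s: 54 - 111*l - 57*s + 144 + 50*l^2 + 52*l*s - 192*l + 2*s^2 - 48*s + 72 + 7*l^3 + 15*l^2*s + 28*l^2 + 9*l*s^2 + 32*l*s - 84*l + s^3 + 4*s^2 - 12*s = 7*l^3 + 78*l^2 - 387*l + s^3 + s^2*(9*l + 6) + s*(15*l^2 + 84*l - 117) + 270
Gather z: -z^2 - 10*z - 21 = -z^2 - 10*z - 21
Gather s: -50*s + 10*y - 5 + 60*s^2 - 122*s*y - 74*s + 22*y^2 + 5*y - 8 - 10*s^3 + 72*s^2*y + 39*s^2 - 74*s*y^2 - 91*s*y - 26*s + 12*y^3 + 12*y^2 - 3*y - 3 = -10*s^3 + s^2*(72*y + 99) + s*(-74*y^2 - 213*y - 150) + 12*y^3 + 34*y^2 + 12*y - 16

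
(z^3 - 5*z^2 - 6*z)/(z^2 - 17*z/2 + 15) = 2*z*(z + 1)/(2*z - 5)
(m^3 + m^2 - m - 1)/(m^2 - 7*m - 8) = (m^2 - 1)/(m - 8)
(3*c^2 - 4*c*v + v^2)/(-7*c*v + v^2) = (-3*c^2 + 4*c*v - v^2)/(v*(7*c - v))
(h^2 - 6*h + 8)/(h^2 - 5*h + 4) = (h - 2)/(h - 1)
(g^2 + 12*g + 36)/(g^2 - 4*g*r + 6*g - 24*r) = (-g - 6)/(-g + 4*r)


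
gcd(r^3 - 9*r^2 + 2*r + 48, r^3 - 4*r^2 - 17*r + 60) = r - 3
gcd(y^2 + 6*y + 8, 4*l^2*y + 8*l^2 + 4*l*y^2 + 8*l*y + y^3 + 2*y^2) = y + 2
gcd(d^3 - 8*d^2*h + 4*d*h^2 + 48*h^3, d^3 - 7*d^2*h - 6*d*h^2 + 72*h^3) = d^2 - 10*d*h + 24*h^2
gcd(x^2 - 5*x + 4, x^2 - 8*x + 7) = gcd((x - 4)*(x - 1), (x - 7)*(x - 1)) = x - 1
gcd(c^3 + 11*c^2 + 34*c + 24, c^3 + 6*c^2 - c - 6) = c^2 + 7*c + 6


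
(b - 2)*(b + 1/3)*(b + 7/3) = b^3 + 2*b^2/3 - 41*b/9 - 14/9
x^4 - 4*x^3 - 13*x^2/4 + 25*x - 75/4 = (x - 3)*(x - 5/2)*(x - 1)*(x + 5/2)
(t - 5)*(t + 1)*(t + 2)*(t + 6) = t^4 + 4*t^3 - 25*t^2 - 88*t - 60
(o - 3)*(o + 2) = o^2 - o - 6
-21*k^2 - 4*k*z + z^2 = (-7*k + z)*(3*k + z)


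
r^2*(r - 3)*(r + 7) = r^4 + 4*r^3 - 21*r^2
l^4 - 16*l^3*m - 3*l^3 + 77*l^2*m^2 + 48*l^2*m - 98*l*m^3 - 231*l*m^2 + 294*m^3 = (l - 3)*(l - 7*m)^2*(l - 2*m)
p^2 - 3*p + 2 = (p - 2)*(p - 1)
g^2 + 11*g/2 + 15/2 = (g + 5/2)*(g + 3)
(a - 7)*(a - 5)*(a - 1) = a^3 - 13*a^2 + 47*a - 35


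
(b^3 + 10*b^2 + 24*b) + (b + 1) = b^3 + 10*b^2 + 25*b + 1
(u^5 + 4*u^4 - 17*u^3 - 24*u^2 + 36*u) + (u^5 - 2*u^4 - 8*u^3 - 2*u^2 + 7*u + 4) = 2*u^5 + 2*u^4 - 25*u^3 - 26*u^2 + 43*u + 4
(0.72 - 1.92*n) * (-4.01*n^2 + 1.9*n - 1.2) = 7.6992*n^3 - 6.5352*n^2 + 3.672*n - 0.864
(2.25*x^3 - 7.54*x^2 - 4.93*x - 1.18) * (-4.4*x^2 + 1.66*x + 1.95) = -9.9*x^5 + 36.911*x^4 + 13.5631*x^3 - 17.6948*x^2 - 11.5723*x - 2.301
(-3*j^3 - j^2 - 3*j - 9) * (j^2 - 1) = -3*j^5 - j^4 - 8*j^2 + 3*j + 9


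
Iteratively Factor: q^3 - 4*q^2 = (q)*(q^2 - 4*q) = q^2*(q - 4)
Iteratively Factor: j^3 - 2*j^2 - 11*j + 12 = (j + 3)*(j^2 - 5*j + 4) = (j - 1)*(j + 3)*(j - 4)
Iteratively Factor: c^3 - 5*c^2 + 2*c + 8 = (c + 1)*(c^2 - 6*c + 8) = (c - 4)*(c + 1)*(c - 2)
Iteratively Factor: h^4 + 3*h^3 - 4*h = (h - 1)*(h^3 + 4*h^2 + 4*h) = (h - 1)*(h + 2)*(h^2 + 2*h) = (h - 1)*(h + 2)^2*(h)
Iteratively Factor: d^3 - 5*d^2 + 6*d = (d)*(d^2 - 5*d + 6) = d*(d - 2)*(d - 3)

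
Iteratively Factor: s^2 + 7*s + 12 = (s + 3)*(s + 4)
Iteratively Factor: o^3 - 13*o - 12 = (o + 3)*(o^2 - 3*o - 4) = (o - 4)*(o + 3)*(o + 1)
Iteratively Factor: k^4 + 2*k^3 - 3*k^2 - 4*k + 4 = (k + 2)*(k^3 - 3*k + 2) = (k - 1)*(k + 2)*(k^2 + k - 2) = (k - 1)^2*(k + 2)*(k + 2)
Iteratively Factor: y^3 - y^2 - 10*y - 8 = (y - 4)*(y^2 + 3*y + 2) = (y - 4)*(y + 1)*(y + 2)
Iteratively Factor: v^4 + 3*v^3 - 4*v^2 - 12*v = (v - 2)*(v^3 + 5*v^2 + 6*v) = v*(v - 2)*(v^2 + 5*v + 6) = v*(v - 2)*(v + 3)*(v + 2)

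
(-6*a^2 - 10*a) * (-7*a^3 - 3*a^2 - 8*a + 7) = 42*a^5 + 88*a^4 + 78*a^3 + 38*a^2 - 70*a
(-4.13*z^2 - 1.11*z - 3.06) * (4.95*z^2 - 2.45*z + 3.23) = -20.4435*z^4 + 4.624*z^3 - 25.7674*z^2 + 3.9117*z - 9.8838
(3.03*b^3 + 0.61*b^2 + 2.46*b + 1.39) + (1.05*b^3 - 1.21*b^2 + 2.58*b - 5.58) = 4.08*b^3 - 0.6*b^2 + 5.04*b - 4.19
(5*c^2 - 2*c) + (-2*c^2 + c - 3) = 3*c^2 - c - 3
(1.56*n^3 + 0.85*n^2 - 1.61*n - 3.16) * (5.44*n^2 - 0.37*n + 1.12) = 8.4864*n^5 + 4.0468*n^4 - 7.3257*n^3 - 15.6427*n^2 - 0.634*n - 3.5392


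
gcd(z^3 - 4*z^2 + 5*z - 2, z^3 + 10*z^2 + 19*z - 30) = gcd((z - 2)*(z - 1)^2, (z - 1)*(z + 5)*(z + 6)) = z - 1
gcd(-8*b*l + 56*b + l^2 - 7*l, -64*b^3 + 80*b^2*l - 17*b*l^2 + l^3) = 8*b - l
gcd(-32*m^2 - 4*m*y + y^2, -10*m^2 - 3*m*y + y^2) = 1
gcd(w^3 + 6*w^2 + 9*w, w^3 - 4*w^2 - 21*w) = w^2 + 3*w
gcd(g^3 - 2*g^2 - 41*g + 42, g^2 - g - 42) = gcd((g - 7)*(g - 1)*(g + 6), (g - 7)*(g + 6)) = g^2 - g - 42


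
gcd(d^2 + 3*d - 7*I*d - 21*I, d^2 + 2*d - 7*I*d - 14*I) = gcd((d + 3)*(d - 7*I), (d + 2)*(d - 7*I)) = d - 7*I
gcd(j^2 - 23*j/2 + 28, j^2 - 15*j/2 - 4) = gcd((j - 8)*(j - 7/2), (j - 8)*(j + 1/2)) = j - 8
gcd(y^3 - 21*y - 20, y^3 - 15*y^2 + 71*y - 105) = y - 5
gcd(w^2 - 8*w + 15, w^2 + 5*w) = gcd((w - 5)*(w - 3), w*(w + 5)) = 1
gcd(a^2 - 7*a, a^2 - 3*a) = a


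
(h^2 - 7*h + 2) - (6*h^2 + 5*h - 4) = -5*h^2 - 12*h + 6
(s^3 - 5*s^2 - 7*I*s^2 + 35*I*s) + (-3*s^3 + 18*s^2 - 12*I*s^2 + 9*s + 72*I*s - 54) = -2*s^3 + 13*s^2 - 19*I*s^2 + 9*s + 107*I*s - 54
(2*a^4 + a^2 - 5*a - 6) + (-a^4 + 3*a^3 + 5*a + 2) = a^4 + 3*a^3 + a^2 - 4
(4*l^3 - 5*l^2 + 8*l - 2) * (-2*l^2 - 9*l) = -8*l^5 - 26*l^4 + 29*l^3 - 68*l^2 + 18*l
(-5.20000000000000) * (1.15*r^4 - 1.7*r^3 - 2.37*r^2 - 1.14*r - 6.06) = -5.98*r^4 + 8.84*r^3 + 12.324*r^2 + 5.928*r + 31.512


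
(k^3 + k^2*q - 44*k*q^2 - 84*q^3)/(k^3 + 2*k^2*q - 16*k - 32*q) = (k^2 - k*q - 42*q^2)/(k^2 - 16)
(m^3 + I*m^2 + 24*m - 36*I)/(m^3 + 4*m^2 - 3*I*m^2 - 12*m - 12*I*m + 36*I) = (m^2 + 4*I*m + 12)/(m^2 + 4*m - 12)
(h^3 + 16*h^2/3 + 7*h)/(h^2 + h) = (h^2 + 16*h/3 + 7)/(h + 1)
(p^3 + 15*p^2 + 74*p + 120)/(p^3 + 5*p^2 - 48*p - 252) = (p^2 + 9*p + 20)/(p^2 - p - 42)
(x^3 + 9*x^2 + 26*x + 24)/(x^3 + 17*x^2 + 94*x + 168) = (x^2 + 5*x + 6)/(x^2 + 13*x + 42)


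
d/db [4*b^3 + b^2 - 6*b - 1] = 12*b^2 + 2*b - 6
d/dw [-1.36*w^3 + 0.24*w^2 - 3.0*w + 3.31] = -4.08*w^2 + 0.48*w - 3.0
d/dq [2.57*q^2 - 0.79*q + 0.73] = 5.14*q - 0.79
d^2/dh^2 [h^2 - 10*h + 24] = 2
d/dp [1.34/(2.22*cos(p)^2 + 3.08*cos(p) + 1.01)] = (5.9496*cos(p) + 4.1272)*sin(p)/(2.22*cos(p)^2 + 3.08*cos(p) + 1.01)^2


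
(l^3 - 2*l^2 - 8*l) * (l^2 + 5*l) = l^5 + 3*l^4 - 18*l^3 - 40*l^2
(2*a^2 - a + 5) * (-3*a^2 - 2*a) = -6*a^4 - a^3 - 13*a^2 - 10*a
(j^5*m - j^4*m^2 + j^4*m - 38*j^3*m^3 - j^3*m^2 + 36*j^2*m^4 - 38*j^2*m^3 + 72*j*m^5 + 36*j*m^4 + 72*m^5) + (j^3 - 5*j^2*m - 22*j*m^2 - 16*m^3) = j^5*m - j^4*m^2 + j^4*m - 38*j^3*m^3 - j^3*m^2 + j^3 + 36*j^2*m^4 - 38*j^2*m^3 - 5*j^2*m + 72*j*m^5 + 36*j*m^4 - 22*j*m^2 + 72*m^5 - 16*m^3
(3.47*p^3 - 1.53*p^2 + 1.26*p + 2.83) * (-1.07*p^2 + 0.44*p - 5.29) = -3.7129*p^5 + 3.1639*p^4 - 20.3777*p^3 + 5.62*p^2 - 5.4202*p - 14.9707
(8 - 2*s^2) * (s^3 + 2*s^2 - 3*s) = -2*s^5 - 4*s^4 + 14*s^3 + 16*s^2 - 24*s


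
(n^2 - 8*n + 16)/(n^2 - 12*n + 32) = (n - 4)/(n - 8)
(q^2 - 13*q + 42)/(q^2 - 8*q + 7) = (q - 6)/(q - 1)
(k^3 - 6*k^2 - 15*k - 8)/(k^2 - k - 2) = (k^2 - 7*k - 8)/(k - 2)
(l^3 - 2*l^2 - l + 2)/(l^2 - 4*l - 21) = (-l^3 + 2*l^2 + l - 2)/(-l^2 + 4*l + 21)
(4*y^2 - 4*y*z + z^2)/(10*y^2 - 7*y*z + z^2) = (2*y - z)/(5*y - z)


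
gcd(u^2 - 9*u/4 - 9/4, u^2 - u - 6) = u - 3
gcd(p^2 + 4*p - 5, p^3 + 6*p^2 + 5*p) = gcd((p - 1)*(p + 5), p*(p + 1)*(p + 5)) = p + 5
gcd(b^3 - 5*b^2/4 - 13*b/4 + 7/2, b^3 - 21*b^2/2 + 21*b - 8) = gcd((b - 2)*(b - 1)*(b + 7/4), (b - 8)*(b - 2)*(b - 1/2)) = b - 2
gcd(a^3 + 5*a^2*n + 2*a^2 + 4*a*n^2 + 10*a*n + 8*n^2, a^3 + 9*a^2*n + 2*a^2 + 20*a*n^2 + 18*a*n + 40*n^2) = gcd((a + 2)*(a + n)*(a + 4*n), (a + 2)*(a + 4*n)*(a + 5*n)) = a^2 + 4*a*n + 2*a + 8*n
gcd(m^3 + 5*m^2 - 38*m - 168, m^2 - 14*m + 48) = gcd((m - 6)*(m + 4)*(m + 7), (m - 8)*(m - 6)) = m - 6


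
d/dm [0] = 0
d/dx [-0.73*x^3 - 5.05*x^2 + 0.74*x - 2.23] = -2.19*x^2 - 10.1*x + 0.74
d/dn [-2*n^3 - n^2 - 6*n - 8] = -6*n^2 - 2*n - 6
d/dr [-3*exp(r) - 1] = -3*exp(r)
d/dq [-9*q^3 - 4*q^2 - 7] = q*(-27*q - 8)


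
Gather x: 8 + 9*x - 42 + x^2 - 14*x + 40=x^2 - 5*x + 6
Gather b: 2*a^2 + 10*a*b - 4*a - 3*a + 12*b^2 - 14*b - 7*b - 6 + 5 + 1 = 2*a^2 - 7*a + 12*b^2 + b*(10*a - 21)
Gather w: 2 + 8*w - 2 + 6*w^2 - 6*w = 6*w^2 + 2*w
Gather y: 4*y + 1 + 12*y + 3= 16*y + 4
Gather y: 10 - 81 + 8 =-63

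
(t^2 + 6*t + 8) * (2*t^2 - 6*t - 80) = 2*t^4 + 6*t^3 - 100*t^2 - 528*t - 640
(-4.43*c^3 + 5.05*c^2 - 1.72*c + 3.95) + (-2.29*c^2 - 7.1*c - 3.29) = -4.43*c^3 + 2.76*c^2 - 8.82*c + 0.66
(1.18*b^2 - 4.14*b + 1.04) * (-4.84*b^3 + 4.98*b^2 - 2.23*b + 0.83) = -5.7112*b^5 + 25.914*b^4 - 28.2822*b^3 + 15.3908*b^2 - 5.7554*b + 0.8632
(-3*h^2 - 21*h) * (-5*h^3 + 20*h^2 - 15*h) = 15*h^5 + 45*h^4 - 375*h^3 + 315*h^2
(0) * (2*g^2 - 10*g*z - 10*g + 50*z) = 0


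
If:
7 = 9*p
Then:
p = 7/9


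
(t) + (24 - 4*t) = 24 - 3*t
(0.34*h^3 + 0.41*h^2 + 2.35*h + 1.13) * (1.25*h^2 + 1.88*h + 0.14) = 0.425*h^5 + 1.1517*h^4 + 3.7559*h^3 + 5.8879*h^2 + 2.4534*h + 0.1582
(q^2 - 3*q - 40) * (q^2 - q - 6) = q^4 - 4*q^3 - 43*q^2 + 58*q + 240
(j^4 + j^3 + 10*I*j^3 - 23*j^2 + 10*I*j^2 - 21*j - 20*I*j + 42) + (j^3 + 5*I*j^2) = j^4 + 2*j^3 + 10*I*j^3 - 23*j^2 + 15*I*j^2 - 21*j - 20*I*j + 42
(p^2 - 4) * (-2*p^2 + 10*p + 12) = -2*p^4 + 10*p^3 + 20*p^2 - 40*p - 48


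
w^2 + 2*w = w*(w + 2)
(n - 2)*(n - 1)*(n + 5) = n^3 + 2*n^2 - 13*n + 10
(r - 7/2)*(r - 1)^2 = r^3 - 11*r^2/2 + 8*r - 7/2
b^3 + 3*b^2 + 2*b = b*(b + 1)*(b + 2)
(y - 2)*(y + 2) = y^2 - 4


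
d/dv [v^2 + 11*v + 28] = 2*v + 11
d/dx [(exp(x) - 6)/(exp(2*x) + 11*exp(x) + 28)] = (-(exp(x) - 6)*(2*exp(x) + 11) + exp(2*x) + 11*exp(x) + 28)*exp(x)/(exp(2*x) + 11*exp(x) + 28)^2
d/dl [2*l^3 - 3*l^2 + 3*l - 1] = 6*l^2 - 6*l + 3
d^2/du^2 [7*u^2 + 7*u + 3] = 14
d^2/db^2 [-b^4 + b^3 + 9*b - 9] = 6*b*(1 - 2*b)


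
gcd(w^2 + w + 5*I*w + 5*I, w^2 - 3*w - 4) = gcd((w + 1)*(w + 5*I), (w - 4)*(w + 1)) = w + 1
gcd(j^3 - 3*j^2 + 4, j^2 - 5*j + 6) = j - 2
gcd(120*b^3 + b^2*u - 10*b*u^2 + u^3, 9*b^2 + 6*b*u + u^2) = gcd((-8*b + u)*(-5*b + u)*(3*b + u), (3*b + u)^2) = 3*b + u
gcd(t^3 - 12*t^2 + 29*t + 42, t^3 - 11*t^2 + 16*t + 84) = t^2 - 13*t + 42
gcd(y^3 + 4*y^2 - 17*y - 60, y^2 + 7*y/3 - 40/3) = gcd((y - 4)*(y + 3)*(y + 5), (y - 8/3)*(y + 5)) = y + 5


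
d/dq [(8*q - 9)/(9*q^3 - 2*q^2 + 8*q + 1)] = (-144*q^3 + 259*q^2 - 36*q + 80)/(81*q^6 - 36*q^5 + 148*q^4 - 14*q^3 + 60*q^2 + 16*q + 1)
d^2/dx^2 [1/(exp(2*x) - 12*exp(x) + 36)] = 4*(exp(x) + 3)*exp(x)/(exp(4*x) - 24*exp(3*x) + 216*exp(2*x) - 864*exp(x) + 1296)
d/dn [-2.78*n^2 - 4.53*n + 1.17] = -5.56*n - 4.53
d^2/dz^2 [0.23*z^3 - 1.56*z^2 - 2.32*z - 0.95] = 1.38*z - 3.12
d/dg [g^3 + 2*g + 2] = 3*g^2 + 2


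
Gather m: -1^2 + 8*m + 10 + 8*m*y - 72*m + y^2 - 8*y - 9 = m*(8*y - 64) + y^2 - 8*y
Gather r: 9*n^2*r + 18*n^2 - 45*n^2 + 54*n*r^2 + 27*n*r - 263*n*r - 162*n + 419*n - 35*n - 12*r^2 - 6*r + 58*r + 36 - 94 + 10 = -27*n^2 + 222*n + r^2*(54*n - 12) + r*(9*n^2 - 236*n + 52) - 48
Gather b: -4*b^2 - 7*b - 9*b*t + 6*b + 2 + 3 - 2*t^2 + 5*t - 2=-4*b^2 + b*(-9*t - 1) - 2*t^2 + 5*t + 3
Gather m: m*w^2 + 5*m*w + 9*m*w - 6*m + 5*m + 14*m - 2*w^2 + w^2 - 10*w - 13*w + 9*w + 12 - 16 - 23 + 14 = m*(w^2 + 14*w + 13) - w^2 - 14*w - 13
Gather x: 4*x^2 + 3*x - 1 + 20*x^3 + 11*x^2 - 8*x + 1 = 20*x^3 + 15*x^2 - 5*x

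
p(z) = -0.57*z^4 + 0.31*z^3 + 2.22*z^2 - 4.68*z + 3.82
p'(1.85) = -7.72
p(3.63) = -68.06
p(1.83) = -1.80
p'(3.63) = -85.37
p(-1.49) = 11.89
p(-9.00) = -3740.00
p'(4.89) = -227.33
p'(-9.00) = 1692.81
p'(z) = -2.28*z^3 + 0.93*z^2 + 4.44*z - 4.68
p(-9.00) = -3740.00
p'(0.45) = -2.70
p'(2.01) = -10.51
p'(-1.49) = -1.69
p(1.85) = -1.95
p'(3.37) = -66.42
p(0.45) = 2.17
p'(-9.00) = 1692.81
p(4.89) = -255.65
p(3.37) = -48.39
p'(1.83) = -7.41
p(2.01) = -3.40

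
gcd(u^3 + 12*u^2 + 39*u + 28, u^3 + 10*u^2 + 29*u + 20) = u^2 + 5*u + 4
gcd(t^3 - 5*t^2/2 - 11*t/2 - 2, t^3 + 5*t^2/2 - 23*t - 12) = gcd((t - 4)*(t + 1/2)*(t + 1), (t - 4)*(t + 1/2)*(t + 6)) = t^2 - 7*t/2 - 2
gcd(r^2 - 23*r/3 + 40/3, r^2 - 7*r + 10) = r - 5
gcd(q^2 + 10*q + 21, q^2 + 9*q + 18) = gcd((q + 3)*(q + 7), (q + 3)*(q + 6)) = q + 3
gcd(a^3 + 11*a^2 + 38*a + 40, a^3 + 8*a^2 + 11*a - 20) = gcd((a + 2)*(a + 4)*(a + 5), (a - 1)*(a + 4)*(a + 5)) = a^2 + 9*a + 20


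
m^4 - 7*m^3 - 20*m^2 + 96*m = m*(m - 8)*(m - 3)*(m + 4)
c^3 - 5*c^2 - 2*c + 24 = (c - 4)*(c - 3)*(c + 2)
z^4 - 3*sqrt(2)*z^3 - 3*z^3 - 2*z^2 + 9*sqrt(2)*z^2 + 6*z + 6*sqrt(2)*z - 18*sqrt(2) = (z - 3)*(z - 3*sqrt(2))*(z - sqrt(2))*(z + sqrt(2))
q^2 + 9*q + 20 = (q + 4)*(q + 5)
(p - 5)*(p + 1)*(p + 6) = p^3 + 2*p^2 - 29*p - 30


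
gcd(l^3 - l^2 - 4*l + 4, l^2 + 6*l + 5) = 1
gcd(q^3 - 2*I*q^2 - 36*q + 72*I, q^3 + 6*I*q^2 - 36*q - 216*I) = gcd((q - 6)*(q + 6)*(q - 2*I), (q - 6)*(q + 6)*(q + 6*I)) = q^2 - 36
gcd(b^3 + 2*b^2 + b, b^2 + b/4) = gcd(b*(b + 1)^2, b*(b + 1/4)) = b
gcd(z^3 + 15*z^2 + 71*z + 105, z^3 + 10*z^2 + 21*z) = z^2 + 10*z + 21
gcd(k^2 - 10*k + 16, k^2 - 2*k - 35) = 1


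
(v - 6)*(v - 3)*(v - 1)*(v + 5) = v^4 - 5*v^3 - 23*v^2 + 117*v - 90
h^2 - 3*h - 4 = (h - 4)*(h + 1)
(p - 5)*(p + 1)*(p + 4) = p^3 - 21*p - 20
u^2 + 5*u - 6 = (u - 1)*(u + 6)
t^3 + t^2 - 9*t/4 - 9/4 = (t - 3/2)*(t + 1)*(t + 3/2)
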